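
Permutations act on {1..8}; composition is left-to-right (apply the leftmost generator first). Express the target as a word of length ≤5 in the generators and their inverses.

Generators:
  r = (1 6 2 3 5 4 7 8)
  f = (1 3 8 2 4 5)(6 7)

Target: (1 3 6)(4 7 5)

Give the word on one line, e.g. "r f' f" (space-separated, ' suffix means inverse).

  after f': (1 5 4 2 8 3)(6 7)
  after f': (1 4 8)(2 3 5)
  after r: (1 7 8 6 2 5 3 4)
  after r: (1 8 2 4 6 3 7)
  after f': (1 3 6)(4 7 5)

f' f' r r f'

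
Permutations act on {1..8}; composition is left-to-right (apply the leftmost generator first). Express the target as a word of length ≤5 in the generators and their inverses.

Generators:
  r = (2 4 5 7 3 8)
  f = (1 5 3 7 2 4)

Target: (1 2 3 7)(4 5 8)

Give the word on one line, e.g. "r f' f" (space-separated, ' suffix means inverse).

r' f' r'

  after r': (2 8 3 7 5 4)
  after f': (1 4 7)(2 8 5)
  after r': (1 2 3 7)(4 5 8)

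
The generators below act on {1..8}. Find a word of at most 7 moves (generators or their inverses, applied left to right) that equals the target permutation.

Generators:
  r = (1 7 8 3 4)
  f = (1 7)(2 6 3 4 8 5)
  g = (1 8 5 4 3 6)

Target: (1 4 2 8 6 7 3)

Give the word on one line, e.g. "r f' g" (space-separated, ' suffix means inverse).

f' g f g f'

  after f': (1 7)(2 5 8 4 3 6)
  after g: (1 7 8 3)(2 4 6)
  after f: (2 8 4 3 7 5)
  after g: (1 8 3 7 4 6)(2 5)
  after f': (1 4 2 8 6 7 3)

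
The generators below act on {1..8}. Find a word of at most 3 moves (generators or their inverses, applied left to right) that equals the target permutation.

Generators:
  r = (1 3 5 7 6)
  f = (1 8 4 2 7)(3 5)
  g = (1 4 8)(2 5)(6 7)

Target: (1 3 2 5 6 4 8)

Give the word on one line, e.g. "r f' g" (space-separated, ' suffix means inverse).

r g

  after r: (1 3 5 7 6)
  after g: (1 3 2 5 6 4 8)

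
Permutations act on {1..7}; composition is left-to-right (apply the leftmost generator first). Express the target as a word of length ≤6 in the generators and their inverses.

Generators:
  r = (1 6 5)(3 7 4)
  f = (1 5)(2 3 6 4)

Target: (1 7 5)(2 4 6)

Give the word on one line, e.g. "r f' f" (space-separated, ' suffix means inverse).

  after r: (1 6 5)(3 7 4)
  after f': (1 3 7 6)(2 4)
  after r: (1 7 5)(2 3 4)
  after f': (1 7)(3 6)
  after f': (1 7 5)(2 4 6)

r f' r f' f'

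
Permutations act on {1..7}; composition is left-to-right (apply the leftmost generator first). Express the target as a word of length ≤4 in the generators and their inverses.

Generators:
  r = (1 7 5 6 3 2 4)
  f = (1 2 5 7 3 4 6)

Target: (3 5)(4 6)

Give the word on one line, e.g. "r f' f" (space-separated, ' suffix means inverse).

  after f': (1 6 4 3 7 5 2)
  after r: (1 3 5 4 2 7 6)
  after f: (1 4 5 6 2 3 7)
  after r: (3 5)(4 6)

f' r f r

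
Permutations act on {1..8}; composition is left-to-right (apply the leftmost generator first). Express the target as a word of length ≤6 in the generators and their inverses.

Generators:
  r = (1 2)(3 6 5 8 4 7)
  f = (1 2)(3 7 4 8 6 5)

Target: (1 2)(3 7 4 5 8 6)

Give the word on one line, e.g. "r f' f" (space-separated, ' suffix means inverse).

r' r' f' r' f'

  after r': (1 2)(3 7 4 8 5 6)
  after r': (3 4 5)(6 7 8)
  after f': (1 2)(3 7 4 6)
  after r': (3 4)(5 6 7 8)
  after f': (1 2)(3 7 4 5 8 6)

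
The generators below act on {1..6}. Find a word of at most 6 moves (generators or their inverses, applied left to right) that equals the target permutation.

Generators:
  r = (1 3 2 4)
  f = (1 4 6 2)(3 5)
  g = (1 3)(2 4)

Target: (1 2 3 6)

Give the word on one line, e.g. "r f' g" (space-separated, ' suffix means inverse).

  after r: (1 3 2 4)
  after r: (1 2)(3 4)
  after r: (1 4 2 3)
  after f: (1 6 2 5 3 4)
  after f: (1 2 3 6)

r r r f f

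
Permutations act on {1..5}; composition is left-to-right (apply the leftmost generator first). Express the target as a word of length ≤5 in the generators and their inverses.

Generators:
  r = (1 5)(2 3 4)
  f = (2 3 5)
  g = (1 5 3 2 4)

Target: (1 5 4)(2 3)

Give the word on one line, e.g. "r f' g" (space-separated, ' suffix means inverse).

  after f: (2 3 5)
  after g': (1 4 2 5 3)
  after f': (1 4 5 2 3)
  after r': (1 3 5 4)
  after f: (1 5 4)(2 3)

f g' f' r' f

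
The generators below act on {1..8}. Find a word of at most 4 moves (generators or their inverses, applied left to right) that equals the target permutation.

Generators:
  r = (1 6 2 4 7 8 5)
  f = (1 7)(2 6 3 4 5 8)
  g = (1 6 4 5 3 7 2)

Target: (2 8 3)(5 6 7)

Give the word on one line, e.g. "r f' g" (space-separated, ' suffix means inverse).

r' r' f' r

  after r': (1 5 8 7 4 2 6)
  after r': (1 8 4 6 5 7 2)
  after f': (1 5)(2 7 8 3 6 4)
  after r: (2 8 3)(5 6 7)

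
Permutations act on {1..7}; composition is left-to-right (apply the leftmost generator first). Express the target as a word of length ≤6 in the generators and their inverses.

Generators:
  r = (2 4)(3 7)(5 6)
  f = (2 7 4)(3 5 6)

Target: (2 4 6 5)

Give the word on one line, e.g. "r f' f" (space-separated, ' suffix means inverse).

r f r' f r

  after r: (2 4)(3 7)(5 6)
  after f: (3 4 7 5)
  after r': (2 4 3)(5 7 6)
  after f: (3 7)(4 5)
  after r: (2 4 6 5)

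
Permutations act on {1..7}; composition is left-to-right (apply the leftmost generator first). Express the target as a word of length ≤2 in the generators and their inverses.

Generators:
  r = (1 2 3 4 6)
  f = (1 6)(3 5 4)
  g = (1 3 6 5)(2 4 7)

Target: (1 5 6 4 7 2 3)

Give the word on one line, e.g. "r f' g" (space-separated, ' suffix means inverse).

  after g: (1 3 6 5)(2 4 7)
  after f: (1 5 6 4 7 2 3)

g f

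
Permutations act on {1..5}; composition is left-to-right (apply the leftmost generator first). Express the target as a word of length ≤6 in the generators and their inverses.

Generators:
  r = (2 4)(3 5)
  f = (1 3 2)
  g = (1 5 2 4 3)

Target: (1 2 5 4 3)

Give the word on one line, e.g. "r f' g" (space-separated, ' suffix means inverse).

f f g g f

  after f: (1 3 2)
  after f: (1 2 3)
  after g: (1 4 3 5 2)
  after g: (1 3 2 5 4)
  after f: (1 2 5 4 3)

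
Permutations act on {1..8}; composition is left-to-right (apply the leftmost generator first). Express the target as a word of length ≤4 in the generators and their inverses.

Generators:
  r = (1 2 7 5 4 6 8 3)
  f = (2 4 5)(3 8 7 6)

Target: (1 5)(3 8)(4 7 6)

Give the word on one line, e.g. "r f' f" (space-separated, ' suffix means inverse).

r' f' f' r

  after r': (1 3 8 6 4 5 7 2)
  after f': (1 6 2)(5 8 7)
  after f': (1 7 4 2)(3 6 5)
  after r: (1 5)(3 8)(4 7 6)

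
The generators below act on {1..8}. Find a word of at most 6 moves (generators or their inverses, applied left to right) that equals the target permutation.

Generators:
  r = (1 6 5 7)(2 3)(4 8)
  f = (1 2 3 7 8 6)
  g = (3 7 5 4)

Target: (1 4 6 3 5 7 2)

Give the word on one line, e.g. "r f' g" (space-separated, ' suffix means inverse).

g' r' f r

  after g': (3 4 5 7)
  after r': (1 7 2 3 8 4 6)
  after f: (1 8 4)(2 7 3 6)
  after r: (1 4 6 3 5 7 2)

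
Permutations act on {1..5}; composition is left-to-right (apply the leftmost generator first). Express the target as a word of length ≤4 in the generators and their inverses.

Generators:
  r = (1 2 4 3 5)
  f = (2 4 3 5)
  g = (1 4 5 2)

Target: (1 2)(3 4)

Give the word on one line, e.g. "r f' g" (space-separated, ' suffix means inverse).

g f'

  after g: (1 4 5 2)
  after f': (1 2)(3 4)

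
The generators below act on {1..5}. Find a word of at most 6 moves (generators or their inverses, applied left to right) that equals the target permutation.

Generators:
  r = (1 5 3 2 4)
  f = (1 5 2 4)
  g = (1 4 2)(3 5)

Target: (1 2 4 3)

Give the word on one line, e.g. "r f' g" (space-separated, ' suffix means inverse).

  after f: (1 5 2 4)
  after g': (1 3 5 4 2)
  after r': (1 5 2 4 3)
  after g: (1 3 4 5)
  after r: (1 2 4 3)

f g' r' g r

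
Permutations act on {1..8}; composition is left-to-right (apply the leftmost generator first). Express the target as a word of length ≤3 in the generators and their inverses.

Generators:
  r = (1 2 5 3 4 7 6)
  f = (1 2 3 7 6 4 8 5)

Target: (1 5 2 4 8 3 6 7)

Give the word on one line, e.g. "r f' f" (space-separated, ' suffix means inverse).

  after f: (1 2 3 7 6 4 8 5)
  after r: (1 5 2 4 8 3 6 7)

f r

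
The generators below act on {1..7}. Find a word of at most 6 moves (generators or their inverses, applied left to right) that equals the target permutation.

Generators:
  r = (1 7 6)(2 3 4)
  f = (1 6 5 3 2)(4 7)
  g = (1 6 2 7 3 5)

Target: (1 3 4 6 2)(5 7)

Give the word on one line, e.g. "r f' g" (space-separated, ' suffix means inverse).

g r' f' g r'

  after g: (1 6 2 7 3 5)
  after r': (1 7 2)(3 5 6 4)
  after f': (1 4 5)(3 6 7)
  after g: (1 4)(2 7 5 6 3)
  after r': (1 3 4 6 2)(5 7)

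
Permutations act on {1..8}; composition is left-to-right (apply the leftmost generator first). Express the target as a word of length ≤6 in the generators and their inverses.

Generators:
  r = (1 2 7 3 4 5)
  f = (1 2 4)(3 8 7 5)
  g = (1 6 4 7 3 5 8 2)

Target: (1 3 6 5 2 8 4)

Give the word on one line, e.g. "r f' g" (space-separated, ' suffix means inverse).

  after r: (1 2 7 3 4 5)
  after f: (1 4 3)(2 5)(7 8)
  after g: (1 7 2 8 3 6 4 5)
  after r: (1 3 6 5 2 8 4)

r f g r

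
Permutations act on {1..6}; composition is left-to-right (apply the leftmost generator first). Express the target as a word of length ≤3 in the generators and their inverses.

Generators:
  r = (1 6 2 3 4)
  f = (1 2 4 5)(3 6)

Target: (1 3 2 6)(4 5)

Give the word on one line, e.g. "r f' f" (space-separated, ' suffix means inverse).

r f'

  after r: (1 6 2 3 4)
  after f': (1 3 2 6)(4 5)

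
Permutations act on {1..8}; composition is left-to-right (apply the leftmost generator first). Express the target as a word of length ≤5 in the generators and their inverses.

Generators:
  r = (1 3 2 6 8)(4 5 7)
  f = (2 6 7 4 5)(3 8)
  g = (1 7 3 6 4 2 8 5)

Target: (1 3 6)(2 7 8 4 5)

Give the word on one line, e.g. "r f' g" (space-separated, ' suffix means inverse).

  after g: (1 7 3 6 4 2 8 5)
  after g: (1 3 4 8)(2 5 7 6)
  after f: (1 8)(3 5 4)
  after g': (1 2 4 7)(3 8 5 6)
  after r': (1 3 6)(2 7 8 4 5)

g g f g' r'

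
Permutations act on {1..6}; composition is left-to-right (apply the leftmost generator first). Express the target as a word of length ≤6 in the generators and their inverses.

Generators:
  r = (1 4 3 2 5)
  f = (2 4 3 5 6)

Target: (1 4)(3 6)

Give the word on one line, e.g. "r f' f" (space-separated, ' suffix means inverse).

r' f f f

  after r': (1 5 2 3 4)
  after f: (1 6 2 5 4)
  after f: (1 2 6 4)(3 5)
  after f: (1 4)(3 6)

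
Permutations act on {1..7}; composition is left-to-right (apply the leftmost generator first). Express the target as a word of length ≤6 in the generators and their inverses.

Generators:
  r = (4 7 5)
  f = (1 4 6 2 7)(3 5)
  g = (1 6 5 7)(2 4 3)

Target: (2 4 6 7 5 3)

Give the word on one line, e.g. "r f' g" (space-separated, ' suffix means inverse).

f' g' r' f

  after f': (1 7 2 6 4)(3 5)
  after g': (1 5 4 7 3 6 2)
  after r': (1 7 3 6 2)
  after f: (2 4 6 7 5 3)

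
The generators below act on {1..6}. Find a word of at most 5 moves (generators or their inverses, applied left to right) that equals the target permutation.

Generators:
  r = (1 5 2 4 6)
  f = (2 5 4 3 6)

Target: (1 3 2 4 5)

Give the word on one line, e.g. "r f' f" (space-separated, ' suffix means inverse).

  after r': (1 6 4 2 5)
  after r': (1 4 5 6 2)
  after f: (1 3 6 5 2)
  after r': (1 3 4 2 6)
  after r': (1 3 2 4 5)

r' r' f r' r'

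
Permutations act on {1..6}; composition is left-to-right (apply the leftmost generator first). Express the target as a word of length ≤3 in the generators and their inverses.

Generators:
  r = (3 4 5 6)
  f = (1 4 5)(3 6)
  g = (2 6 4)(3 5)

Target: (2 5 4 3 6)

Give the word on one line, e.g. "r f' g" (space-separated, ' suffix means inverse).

g' r

  after g': (2 4 6)(3 5)
  after r: (2 5 4 3 6)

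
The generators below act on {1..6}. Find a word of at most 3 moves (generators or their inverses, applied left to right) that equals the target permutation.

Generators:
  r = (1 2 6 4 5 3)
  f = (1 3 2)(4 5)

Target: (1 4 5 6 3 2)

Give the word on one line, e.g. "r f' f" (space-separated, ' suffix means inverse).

f r' f'

  after f: (1 3 2)(4 5)
  after r': (1 5 6 2 3)
  after f': (1 4 5 6 3 2)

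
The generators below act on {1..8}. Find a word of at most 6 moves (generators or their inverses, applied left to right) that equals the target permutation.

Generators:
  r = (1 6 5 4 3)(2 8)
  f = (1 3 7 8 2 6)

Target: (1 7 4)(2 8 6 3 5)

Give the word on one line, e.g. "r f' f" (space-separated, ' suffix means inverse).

  after r': (1 3 4 5 6)(2 8)
  after f': (2 7 3 4 5)
  after r': (1 3 5 8 2 7 4 6)
  after f: (1 7 4)(2 8 6 3 5)

r' f' r' f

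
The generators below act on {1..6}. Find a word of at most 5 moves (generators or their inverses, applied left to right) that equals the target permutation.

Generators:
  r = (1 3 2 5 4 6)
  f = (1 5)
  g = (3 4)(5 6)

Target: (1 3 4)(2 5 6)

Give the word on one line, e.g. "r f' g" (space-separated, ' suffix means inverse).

r' g' r g'

  after r': (1 6 4 5 2 3)
  after g': (1 5 2 4 6 3)
  after r: (1 4)(2 6)
  after g': (1 3 4)(2 5 6)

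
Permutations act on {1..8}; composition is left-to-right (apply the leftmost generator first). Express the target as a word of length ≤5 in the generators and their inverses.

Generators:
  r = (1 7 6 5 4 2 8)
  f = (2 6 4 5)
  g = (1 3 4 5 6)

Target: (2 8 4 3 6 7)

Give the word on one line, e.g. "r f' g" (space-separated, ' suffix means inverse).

g r g' f

  after g: (1 3 4 5 6)
  after r: (1 3 2 8)(6 7)
  after g': (2 8 6 7 5 4 3)
  after f: (2 8 4 3 6 7)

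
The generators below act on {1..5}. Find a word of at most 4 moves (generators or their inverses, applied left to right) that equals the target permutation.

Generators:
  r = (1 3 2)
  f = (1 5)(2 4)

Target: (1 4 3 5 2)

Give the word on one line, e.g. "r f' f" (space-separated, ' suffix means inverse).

r' f r'

  after r': (1 2 3)
  after f: (1 4 2 3 5)
  after r': (1 4 3 5 2)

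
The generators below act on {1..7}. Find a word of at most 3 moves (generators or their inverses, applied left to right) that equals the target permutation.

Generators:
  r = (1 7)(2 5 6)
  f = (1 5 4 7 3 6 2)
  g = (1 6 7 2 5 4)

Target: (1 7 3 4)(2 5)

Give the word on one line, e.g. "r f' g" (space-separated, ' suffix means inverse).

f g' g'

  after f: (1 5 4 7 3 6 2)
  after g': (1 2 4 6 7 3)
  after g': (1 7 3 4)(2 5)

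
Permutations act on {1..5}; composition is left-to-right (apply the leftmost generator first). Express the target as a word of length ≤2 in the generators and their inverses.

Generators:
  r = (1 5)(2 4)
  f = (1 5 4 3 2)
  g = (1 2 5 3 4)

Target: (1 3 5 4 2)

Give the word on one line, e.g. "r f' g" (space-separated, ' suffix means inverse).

g f'

  after g: (1 2 5 3 4)
  after f': (1 3 5 4 2)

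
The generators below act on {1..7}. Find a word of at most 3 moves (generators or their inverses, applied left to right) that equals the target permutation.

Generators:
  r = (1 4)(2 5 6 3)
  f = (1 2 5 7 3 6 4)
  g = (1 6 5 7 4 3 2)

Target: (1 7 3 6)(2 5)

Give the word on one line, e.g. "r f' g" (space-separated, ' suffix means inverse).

f' g' r

  after f': (1 4 6 3 7 5 2)
  after g': (1 7 6 4)(3 5)
  after r: (1 7 3 6)(2 5)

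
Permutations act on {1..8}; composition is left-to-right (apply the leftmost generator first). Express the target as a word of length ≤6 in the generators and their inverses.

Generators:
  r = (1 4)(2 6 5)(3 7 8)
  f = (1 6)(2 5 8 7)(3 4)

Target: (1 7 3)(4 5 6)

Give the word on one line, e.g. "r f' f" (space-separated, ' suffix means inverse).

f' r f f

  after f': (1 6)(2 7 8 5)(3 4)
  after r: (1 5 6 4 7 3)(2 8)
  after f: (1 8 5)(2 7 4)(3 6)
  after f: (1 7 3)(4 5 6)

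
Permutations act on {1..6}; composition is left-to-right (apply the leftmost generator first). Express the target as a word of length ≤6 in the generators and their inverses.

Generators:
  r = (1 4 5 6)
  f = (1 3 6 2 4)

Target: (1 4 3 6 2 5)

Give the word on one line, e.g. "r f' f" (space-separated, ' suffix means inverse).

r r f' r'

  after r: (1 4 5 6)
  after r: (1 5)(4 6)
  after f': (1 5 4 3)(2 6)
  after r': (1 4 3 6 2 5)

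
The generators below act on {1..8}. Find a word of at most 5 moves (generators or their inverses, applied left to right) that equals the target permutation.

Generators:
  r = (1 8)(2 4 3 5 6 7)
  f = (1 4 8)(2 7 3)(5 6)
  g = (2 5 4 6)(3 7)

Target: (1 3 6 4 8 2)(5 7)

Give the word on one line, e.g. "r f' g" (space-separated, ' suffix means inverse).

f' r' f r

  after f': (1 8 4)(2 3 7)(5 6)
  after r': (2 4 8)(3 6)
  after f: (1 4)(2 8 7 3 5 6)
  after r: (1 3 6 4 8 2)(5 7)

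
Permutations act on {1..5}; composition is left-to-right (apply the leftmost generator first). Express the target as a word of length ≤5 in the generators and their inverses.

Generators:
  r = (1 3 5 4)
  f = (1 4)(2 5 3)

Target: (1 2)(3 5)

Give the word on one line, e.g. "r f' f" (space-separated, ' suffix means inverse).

f' r' f f

  after f': (1 4)(2 3 5)
  after r': (1 5 2)
  after f: (1 3 2 4)
  after f: (1 2)(3 5)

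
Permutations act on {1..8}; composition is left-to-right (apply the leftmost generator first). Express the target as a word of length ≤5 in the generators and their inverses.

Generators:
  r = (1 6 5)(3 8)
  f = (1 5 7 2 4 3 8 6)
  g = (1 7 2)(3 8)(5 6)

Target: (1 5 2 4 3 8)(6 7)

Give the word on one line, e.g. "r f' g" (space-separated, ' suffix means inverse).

f g r

  after f: (1 5 7 2 4 3 8 6)
  after g: (1 6 7)(2 4 8 5)
  after r: (1 5 2 4 3 8)(6 7)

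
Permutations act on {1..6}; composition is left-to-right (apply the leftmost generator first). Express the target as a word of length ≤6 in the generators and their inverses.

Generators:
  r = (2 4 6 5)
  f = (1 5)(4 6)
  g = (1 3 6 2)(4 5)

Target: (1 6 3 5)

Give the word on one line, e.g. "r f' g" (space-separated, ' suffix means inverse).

  after r': (2 5 6 4)
  after g: (1 3 6 5 2 4)
  after f: (1 3 4 5 2 6)
  after g: (1 6 3 5)

r' g f g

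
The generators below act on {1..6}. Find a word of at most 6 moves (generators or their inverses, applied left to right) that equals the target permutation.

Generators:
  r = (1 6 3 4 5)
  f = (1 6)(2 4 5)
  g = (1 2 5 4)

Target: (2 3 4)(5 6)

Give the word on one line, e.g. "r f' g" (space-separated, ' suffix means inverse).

  after g': (1 4 5 2)
  after r: (1 5 2 6 3 4)
  after g': (1 2 6 3 5)
  after r: (1 2 3)(4 5 6)
  after g': (2 3 4)(5 6)

g' r g' r g'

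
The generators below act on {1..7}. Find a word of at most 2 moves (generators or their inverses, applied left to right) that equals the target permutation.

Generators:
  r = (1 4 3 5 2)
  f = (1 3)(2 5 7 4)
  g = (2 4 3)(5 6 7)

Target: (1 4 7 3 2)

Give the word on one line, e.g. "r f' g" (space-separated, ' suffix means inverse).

f' r'

  after f': (1 3)(2 4 7 5)
  after r': (1 4 7 3 2)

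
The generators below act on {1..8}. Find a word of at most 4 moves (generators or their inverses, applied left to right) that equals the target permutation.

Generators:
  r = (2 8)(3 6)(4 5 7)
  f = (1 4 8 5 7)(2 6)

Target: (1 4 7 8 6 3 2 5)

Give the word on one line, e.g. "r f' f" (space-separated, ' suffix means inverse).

  after r: (2 8)(3 6)(4 5 7)
  after f: (1 4 7 8 6 3 2 5)

r f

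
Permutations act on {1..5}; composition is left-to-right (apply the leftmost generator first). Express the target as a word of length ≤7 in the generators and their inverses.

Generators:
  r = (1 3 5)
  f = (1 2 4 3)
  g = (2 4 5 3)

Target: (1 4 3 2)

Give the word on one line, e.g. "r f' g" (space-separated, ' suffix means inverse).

  after r: (1 3 5)
  after g: (1 2 4 5)
  after f': (3 4 5)
  after r: (1 3 4)
  after f': (1 4 3 2)

r g f' r f'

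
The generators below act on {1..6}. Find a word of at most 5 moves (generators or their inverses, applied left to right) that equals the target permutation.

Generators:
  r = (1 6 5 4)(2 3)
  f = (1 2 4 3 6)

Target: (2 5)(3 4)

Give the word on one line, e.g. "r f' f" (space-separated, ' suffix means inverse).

  after f: (1 2 4 3 6)
  after r': (1 3)(2 5 6 4)
  after f: (1 6 3 2 5)
  after f: (2 5)(3 4)

f r' f f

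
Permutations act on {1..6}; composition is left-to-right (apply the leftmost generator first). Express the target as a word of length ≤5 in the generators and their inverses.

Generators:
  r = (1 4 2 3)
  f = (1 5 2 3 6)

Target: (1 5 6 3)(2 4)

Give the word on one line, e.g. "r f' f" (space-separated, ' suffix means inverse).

r f' r' f

  after r: (1 4 2 3)
  after f': (1 4 5)(3 6)
  after r': (2 4 5 3 6)
  after f: (1 5 6 3)(2 4)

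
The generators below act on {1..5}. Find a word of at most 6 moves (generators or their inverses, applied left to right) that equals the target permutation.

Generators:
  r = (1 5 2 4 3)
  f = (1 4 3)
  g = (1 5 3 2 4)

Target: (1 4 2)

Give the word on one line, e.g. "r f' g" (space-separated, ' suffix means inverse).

  after f: (1 4 3)
  after g: (2 4)(3 5)
  after f': (1 3 5 4 2)
  after r: (2 5 3)
  after g': (1 4 2)

f g f' r g'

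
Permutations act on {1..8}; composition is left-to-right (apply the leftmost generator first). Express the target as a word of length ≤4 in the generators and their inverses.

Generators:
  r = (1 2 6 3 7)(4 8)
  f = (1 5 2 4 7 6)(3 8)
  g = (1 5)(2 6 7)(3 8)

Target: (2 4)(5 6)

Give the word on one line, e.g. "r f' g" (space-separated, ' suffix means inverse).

  after g': (1 5)(2 7 6)(3 8)
  after f': (2 4)(5 6)

g' f'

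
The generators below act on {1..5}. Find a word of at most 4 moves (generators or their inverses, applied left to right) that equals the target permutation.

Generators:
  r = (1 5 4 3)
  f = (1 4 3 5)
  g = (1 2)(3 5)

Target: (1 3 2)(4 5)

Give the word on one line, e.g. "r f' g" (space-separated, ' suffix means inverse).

  after r: (1 5 4 3)
  after g: (1 3 2)(4 5)

r g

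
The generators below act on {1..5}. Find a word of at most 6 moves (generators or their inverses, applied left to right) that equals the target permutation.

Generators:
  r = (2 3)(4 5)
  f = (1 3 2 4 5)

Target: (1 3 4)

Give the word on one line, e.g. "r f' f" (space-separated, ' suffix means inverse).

r f r' r'

  after r: (2 3)(4 5)
  after f: (1 3 4)
  after r': (1 2 3 5 4)
  after r': (1 3 4)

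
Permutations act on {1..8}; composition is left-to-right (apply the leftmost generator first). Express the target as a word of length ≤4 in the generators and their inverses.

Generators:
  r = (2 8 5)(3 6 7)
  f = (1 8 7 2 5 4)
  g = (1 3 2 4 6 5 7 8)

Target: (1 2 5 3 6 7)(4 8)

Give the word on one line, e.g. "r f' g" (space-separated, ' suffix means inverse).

f' f' r' r'

  after f': (1 4 5 2 7 8)
  after f': (1 5 7)(2 8 4)
  after r': (1 8 4 5 6 3 7)
  after r': (1 2 5 3 6 7)(4 8)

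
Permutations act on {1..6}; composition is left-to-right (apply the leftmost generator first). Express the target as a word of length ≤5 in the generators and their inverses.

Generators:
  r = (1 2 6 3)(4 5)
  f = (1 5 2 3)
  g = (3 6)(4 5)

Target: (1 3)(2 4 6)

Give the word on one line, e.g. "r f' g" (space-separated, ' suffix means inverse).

r' f r' r' g'

  after r': (1 3 6 2)(4 5)
  after f: (2 5 4)(3 6)
  after r': (1 3 2 4)
  after r': (1 6 2 5 4 3)
  after g': (1 3)(2 4 6)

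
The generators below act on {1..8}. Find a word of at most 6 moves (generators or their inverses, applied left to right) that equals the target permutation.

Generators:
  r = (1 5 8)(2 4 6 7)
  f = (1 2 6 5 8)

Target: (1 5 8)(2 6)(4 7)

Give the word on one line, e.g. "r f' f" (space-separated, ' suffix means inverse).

  after f: (1 2 6 5 8)
  after r: (1 4 6 8 5)(2 7)
  after r: (1 6)(4 7)
  after f: (1 5 8)(2 6)(4 7)

f r r f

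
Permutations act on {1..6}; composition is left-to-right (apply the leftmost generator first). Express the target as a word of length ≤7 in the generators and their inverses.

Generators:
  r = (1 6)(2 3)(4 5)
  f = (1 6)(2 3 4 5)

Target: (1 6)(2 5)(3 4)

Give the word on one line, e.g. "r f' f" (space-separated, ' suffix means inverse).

  after f: (1 6)(2 3 4 5)
  after f: (2 4)(3 5)
  after r: (1 6)(2 5)(3 4)
  after r: (2 4)(3 5)
  after r: (1 6)(2 5)(3 4)

f f r r r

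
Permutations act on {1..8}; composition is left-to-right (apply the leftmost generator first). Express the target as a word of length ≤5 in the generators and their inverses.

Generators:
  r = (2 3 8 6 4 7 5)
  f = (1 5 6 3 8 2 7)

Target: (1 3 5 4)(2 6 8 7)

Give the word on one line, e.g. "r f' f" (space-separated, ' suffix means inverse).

  after f': (1 7 2 8 3 6 5)
  after r: (1 5)(2 6)(3 4 7)
  after r: (1 2 4 5)(3 7 8 6)
  after f': (1 8 5 7 3 2 4)
  after r': (1 3 5 4)(2 6 8 7)

f' r r f' r'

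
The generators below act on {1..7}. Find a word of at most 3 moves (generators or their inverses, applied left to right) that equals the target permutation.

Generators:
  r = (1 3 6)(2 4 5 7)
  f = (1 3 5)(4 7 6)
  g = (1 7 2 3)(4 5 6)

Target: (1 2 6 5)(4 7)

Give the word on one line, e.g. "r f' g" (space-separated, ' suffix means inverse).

  after g: (1 7 2 3)(4 5 6)
  after r: (1 2 6 5)(4 7)

g r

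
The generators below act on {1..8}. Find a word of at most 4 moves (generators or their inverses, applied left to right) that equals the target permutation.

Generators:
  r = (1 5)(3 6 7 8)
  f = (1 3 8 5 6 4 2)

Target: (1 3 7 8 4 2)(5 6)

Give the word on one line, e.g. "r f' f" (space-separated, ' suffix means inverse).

r' r' f

  after r': (1 5)(3 8 7 6)
  after r': (3 7)(6 8)
  after f: (1 3 7 8 4 2)(5 6)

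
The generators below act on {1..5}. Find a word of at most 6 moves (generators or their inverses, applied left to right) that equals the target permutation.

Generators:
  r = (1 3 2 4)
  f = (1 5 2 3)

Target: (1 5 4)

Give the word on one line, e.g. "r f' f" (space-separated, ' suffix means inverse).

f r' r' r'

  after f: (1 5 2 3)
  after r': (1 5 3 4 2)
  after r': (1 5)(2 4 3)
  after r': (1 5 4)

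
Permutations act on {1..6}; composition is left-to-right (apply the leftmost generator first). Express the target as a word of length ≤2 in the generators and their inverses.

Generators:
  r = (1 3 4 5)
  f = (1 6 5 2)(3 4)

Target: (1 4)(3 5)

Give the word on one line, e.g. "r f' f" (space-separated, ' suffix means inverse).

r' r'

  after r': (1 5 4 3)
  after r': (1 4)(3 5)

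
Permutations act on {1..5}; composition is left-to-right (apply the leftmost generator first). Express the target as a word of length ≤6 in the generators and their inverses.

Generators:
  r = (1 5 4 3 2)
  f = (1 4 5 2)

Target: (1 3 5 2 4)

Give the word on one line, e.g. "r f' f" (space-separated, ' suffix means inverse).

r' f r' r' f'

  after r': (1 2 3 4 5)
  after f: (2 3 5 4)
  after r': (1 2 4 3)
  after r': (1 3 2 5)
  after f': (1 3 5 2 4)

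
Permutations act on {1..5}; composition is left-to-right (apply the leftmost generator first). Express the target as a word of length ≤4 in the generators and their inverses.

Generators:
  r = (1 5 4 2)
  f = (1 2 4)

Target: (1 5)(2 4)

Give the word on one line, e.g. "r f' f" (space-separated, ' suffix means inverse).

  after f: (1 2 4)
  after r': (1 4 2 5)
  after f: (2 5)
  after r: (1 5)(2 4)

f r' f r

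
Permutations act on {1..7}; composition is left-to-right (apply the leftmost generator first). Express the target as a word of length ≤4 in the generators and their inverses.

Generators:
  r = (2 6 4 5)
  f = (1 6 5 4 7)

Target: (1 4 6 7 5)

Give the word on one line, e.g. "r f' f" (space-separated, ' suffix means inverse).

f f f

  after f: (1 6 5 4 7)
  after f: (1 5 7 6 4)
  after f: (1 4 6 7 5)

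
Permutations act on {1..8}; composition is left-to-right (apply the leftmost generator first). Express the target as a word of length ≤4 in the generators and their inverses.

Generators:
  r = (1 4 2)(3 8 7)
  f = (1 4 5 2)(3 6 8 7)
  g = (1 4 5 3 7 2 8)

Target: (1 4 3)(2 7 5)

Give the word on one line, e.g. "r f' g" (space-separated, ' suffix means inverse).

  after g: (1 4 5 3 7 2 8)
  after g: (1 5 7 8 4 3 2)
  after r': (1 5 8)(3 4 7)
  after g': (1 4 3)(2 7 5)

g g r' g'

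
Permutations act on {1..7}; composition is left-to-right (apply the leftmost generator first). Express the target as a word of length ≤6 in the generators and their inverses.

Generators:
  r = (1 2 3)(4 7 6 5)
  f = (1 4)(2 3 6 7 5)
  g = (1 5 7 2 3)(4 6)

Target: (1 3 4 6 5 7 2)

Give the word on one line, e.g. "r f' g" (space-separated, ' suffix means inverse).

  after r': (1 3 2)(4 5 6 7)
  after f': (1 2 4 7)(3 5)
  after r': (2 5)(3 6 7)
  after g': (1 3 4 6 5 7 2)

r' f' r' g'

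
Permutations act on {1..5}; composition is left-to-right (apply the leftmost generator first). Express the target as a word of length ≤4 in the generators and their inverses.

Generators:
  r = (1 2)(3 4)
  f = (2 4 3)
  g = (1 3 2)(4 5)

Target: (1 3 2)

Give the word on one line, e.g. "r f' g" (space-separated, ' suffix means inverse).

  after r': (1 2)(3 4)
  after f: (1 4 2)
  after f: (1 3 2)

r' f f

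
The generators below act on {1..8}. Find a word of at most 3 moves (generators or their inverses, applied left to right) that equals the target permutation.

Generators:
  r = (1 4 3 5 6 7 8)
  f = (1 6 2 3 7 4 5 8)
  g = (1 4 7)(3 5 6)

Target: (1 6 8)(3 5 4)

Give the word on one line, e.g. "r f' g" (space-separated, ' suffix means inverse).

  after r: (1 4 3 5 6 7 8)
  after g: (1 7 8 4 5 3 6)
  after r': (1 6 8)(3 5 4)

r g r'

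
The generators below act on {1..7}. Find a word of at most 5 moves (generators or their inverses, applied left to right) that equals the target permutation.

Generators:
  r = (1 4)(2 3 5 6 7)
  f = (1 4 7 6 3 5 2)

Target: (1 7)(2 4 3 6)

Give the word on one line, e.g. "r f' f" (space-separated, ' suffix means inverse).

f r f' r'

  after f: (1 4 7 6 3 5 2)
  after r: (2 4)(3 6 5)
  after f': (1 2)(3 7 4 5 6)
  after r': (1 7)(2 4 3 6)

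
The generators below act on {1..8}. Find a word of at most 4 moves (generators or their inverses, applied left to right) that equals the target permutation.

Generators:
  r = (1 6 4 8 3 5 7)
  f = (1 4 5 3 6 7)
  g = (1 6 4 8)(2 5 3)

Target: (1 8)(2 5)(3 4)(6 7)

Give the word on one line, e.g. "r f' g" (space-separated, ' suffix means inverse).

  after f: (1 4 5 3 6 7)
  after g: (1 8)(2 5)(3 4)(6 7)

f g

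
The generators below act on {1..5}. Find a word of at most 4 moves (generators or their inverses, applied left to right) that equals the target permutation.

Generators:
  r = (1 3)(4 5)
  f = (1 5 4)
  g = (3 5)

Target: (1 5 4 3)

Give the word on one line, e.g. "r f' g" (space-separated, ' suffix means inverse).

  after r': (1 3)(4 5)
  after g: (1 5 4 3)
  after g: (1 3)(4 5)
  after g: (1 5 4 3)

r' g g g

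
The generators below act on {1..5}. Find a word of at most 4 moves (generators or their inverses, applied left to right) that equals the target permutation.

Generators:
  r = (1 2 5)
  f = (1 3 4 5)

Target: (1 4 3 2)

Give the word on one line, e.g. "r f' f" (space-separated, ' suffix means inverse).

r r f' r

  after r: (1 2 5)
  after r: (1 5 2)
  after f': (1 4 3)(2 5)
  after r: (1 4 3 2)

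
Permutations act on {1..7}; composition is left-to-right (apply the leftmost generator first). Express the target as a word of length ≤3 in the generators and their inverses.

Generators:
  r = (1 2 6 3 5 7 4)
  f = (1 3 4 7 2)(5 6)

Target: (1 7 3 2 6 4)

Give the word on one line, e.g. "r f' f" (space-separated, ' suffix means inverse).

f r r

  after f: (1 3 4 7 2)(5 6)
  after r: (1 5 3)(6 7)
  after r: (1 7 3 2 6 4)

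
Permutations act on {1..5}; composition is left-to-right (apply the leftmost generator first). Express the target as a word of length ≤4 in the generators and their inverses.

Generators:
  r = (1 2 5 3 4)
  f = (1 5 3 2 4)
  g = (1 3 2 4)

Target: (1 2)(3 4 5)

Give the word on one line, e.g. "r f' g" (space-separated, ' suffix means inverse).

  after r: (1 2 5 3 4)
  after g': (1 3 2 5)
  after r': (1 5 4 3)
  after r': (1 2)(3 4 5)

r g' r' r'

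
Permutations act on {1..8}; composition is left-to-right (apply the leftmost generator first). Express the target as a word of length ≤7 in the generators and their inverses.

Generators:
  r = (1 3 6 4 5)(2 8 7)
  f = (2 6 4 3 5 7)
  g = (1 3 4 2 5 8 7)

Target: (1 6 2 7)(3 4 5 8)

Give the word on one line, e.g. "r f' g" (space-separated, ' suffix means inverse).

g f g r' f

  after g: (1 3 4 2 5 8 7)
  after f: (1 5 8 2 7)(4 6)
  after g: (1 8 5 7 3 4 6 2)
  after r': (1 2 5 8 4 3 6 7)
  after f: (1 6 2 7)(3 4 5 8)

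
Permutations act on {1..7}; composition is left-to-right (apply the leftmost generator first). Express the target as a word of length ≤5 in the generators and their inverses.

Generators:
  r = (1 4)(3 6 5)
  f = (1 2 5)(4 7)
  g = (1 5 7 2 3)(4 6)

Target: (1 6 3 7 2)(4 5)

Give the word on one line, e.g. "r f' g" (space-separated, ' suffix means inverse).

r g g g f

  after r: (1 4)(3 6 5)
  after g: (1 6 7 2 3 4 5)
  after g: (1 4 7 3 6 2)
  after g: (1 6 3 4 2 5 7)
  after f: (1 6 3 7 2)(4 5)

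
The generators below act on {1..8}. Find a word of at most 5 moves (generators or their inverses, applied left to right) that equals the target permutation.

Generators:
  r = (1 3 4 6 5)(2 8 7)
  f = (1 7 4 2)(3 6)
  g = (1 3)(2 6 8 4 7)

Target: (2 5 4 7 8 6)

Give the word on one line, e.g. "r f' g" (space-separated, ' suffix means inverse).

  after g: (1 3)(2 6 8 4 7)
  after r: (1 4 2 5)(6 7 8)
  after f': (1 7 8 3 6)(2 5)
  after f': (2 5 4 7 8 6)

g r f' f'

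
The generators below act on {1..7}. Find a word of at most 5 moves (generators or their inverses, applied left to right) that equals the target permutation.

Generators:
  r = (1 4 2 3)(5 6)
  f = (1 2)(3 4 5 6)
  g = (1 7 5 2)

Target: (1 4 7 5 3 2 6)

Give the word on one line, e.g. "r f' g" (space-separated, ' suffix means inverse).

  after g: (1 7 5 2)
  after r': (1 7 6 5 4)(2 3)
  after g: (1 5 4 7 6 2 3)
  after f': (1 4 7 5 3 2 6)

g r' g f'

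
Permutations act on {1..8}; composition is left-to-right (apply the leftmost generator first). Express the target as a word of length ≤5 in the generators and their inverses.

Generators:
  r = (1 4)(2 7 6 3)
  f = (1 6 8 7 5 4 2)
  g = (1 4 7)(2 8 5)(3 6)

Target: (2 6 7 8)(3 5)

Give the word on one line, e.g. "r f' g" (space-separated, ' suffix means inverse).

  after g: (1 4 7)(2 8 5)(3 6)
  after f': (1 5 4 8 7 2 6 3)
  after r: (1 5)(2 3 4 8 6)
  after f: (1 4 7 5 6)(2 3)
  after g': (2 6 7 8)(3 5)

g f' r f g'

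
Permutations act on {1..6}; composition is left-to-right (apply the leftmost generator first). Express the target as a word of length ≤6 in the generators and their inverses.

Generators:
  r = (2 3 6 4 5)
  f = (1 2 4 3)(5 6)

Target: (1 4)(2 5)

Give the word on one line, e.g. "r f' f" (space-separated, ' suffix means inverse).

r f' r' f

  after r: (2 3 6 4 5)
  after f': (1 3 5)(2 4 6)
  after r': (1 2 6 5)(3 4)
  after f: (1 4)(2 5)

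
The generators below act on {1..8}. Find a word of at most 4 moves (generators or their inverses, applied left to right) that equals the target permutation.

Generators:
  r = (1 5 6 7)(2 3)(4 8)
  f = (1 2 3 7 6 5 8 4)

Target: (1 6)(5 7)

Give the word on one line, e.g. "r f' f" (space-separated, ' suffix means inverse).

r r

  after r: (1 5 6 7)(2 3)(4 8)
  after r: (1 6)(5 7)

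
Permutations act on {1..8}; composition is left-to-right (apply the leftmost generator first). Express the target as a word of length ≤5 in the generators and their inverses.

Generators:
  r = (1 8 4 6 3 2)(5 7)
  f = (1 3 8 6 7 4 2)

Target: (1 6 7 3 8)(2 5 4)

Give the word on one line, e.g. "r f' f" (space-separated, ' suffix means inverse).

  after f': (1 2 4 7 6 8 3)
  after f': (1 4 6 3 2 7 8)
  after r': (1 8 2 5 7)
  after f: (1 6 7 3 8)(2 5 4)

f' f' r' f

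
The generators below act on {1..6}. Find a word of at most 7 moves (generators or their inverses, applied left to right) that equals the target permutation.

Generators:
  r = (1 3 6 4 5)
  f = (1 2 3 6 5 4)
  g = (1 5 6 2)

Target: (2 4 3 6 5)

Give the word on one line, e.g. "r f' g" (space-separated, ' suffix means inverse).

r' r' f' r' f

  after r': (1 5 4 6 3)
  after r': (1 4 3 5 6)
  after f': (1 5 3 6 4 2)
  after r': (1 4 2 5)
  after f: (2 4 3 6 5)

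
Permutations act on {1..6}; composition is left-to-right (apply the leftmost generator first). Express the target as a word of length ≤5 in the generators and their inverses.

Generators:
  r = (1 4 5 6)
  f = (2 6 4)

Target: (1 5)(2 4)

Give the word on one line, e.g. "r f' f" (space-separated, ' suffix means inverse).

f' r r f

  after f': (2 4 6)
  after r: (1 4)(2 5 6)
  after r: (1 5)(2 6)
  after f: (1 5)(2 4)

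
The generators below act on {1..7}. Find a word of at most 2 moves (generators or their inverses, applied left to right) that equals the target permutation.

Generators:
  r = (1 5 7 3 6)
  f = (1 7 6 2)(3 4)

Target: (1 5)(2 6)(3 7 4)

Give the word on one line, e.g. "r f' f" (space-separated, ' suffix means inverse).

  after r: (1 5 7 3 6)
  after f': (1 5)(2 6)(3 7 4)

r f'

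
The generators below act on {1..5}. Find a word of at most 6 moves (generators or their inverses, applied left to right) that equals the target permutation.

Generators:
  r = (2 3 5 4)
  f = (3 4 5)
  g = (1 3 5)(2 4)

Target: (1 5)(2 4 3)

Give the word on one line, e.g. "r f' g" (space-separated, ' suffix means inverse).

g' g' f r'

  after g': (1 5 3)(2 4)
  after g': (1 3 5)
  after f: (1 4 5)
  after r': (1 5)(2 4 3)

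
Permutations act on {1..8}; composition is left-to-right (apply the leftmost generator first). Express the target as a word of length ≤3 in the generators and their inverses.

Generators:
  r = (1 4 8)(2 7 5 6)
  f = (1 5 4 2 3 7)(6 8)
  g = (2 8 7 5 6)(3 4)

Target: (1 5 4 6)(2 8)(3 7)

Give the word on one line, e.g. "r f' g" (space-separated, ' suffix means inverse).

  after f': (1 7 3 2 4 5)(6 8)
  after r: (1 5 4 6)(2 8)(3 7)

f' r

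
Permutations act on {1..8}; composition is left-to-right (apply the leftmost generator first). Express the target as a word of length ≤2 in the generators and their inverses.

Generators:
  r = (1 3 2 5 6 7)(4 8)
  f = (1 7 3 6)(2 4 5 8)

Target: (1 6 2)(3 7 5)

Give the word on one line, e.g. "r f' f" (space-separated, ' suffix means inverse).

  after r': (1 7 6 5 2 3)(4 8)
  after r': (1 6 2)(3 7 5)

r' r'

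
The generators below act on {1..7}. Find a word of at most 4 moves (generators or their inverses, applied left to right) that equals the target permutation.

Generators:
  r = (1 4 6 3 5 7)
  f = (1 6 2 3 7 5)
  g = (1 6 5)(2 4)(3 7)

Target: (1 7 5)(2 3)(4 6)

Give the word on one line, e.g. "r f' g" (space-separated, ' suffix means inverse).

f' r

  after f': (1 5 7 3 2 6)
  after r: (1 7 5)(2 3)(4 6)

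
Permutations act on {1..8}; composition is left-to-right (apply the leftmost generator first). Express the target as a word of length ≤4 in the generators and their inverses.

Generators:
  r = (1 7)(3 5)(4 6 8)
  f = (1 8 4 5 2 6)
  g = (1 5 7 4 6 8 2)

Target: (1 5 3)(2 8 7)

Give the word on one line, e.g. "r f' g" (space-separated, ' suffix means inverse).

  after r: (1 7)(3 5)(4 6 8)
  after g': (1 5 3)(2 8 7)

r g'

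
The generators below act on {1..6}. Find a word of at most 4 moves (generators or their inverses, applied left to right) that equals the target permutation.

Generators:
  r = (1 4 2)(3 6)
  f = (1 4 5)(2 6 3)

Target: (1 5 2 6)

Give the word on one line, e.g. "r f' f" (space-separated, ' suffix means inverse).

  after f': (1 5 4)(2 3 6)
  after r: (1 5 2 6)

f' r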